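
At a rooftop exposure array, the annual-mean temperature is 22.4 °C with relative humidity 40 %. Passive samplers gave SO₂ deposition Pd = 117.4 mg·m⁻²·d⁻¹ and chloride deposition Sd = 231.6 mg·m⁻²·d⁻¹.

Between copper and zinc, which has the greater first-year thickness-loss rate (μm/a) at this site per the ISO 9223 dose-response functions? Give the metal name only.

zinc

copper: temperature factor f = -0.080·(12.4) = -0.9920
  SO₂ term: 0.0053·117.4^0.26·exp(0.059·40-0.9920) = 0.07186
  Cl⁻ term: 0.01025·231.6^0.27·exp(0.036·40+0.049·22.4) = 0.564
  r_corr = 0.07186 + 0.564 = 0.6358 μm/a
zinc: f(T) = -0.071·(T−10) [T>10 °C] = -0.8804
  Pd branch = 0.0129·Pd^0.44·e^(0.046·RH+f) = 0.2742 μm/a
  Sd branch = 0.0175·Sd^0.57·e^(0.008·RH+0.085·T) = 3.604 μm/a
  sum: 0.2742 + 3.604 → r_corr = 3.878 μm/a
Ordering by μm/a: zinc (3.88) > copper (0.636)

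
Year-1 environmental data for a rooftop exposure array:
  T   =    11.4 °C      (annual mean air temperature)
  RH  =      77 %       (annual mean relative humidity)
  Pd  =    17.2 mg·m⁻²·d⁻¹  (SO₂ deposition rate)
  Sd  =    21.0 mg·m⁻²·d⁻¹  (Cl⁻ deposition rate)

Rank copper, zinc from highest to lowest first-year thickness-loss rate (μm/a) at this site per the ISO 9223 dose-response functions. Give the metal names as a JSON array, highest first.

["zinc", "copper"]

copper: f(T) = -0.080·(T−10) [T>10 °C] = -0.1120
  sulphur-dioxide contribution → 0.933 μm/a
  chloride contribution → 0.6519 μm/a
  total first-year rate 1.585 μm/a
zinc: temperature factor f = -0.071·(1.4) = -0.0994
  sulphur-dioxide contribution → 1.41 μm/a
  chloride contribution → 0.4842 μm/a
  total first-year rate 1.895 μm/a
Ordering by μm/a: zinc (1.89) > copper (1.58)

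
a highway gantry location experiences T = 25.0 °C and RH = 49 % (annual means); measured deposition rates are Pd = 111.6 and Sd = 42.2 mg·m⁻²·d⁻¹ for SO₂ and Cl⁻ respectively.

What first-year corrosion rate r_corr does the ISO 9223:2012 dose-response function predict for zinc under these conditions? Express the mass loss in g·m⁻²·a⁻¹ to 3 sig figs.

zinc: temperature factor f = -0.071·(15.0) = -1.0650
  sulphur-dioxide contribution → 0.3372 μm/a
  chloride contribution → 1.831 μm/a
  ⇒ r_corr(zinc) = 2.168 μm/a
Convert to mass loss: 2.168 μm/a × 7.14 g/cm³ = 15.48 g·m⁻²·a⁻¹

r_corr = 15.5 g·m⁻²·a⁻¹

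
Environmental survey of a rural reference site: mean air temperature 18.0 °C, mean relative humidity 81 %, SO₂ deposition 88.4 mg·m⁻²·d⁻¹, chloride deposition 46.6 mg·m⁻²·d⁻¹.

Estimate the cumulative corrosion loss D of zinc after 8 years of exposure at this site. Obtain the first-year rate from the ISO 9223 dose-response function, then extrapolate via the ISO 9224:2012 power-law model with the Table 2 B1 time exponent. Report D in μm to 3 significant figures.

D(8) = 19.3 μm

zinc: f(T) = -0.071·(T−10) [T>10 °C] = -0.5680
  sulphur-dioxide contribution → 2.18 μm/a
  chloride contribution → 1.38 μm/a
  ⇒ r_corr(zinc) = 3.56 μm/a
Long-term exponent b (ISO 9224 Table 2, B1) = 0.813
  D(8) = 3.56 × 8^0.813 = 3.56 × 5.423 = 19.31 μm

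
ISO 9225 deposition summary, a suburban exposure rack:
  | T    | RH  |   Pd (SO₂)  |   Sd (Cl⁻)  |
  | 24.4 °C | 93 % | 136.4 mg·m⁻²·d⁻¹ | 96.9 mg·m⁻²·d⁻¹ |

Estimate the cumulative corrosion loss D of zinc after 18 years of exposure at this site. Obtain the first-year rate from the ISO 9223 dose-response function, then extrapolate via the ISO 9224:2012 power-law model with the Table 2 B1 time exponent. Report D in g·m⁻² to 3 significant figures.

D(18) = 515 g·m⁻²

zinc: temperature factor f = -0.071·(14.4) = -1.0224
  SO₂ term: 0.0129·136.4^0.44·exp(0.046·93-1.0224) = 2.909
  Cl⁻ term: 0.0175·96.9^0.57·exp(0.008·93+0.085·24.4) = 3.973
  r_corr = 2.909 + 3.973 = 6.882 μm/a
Power-law: D(18) = r_corr · 18^0.813
  D(18) = 6.882 × 18^0.813 = 6.882 × 10.48 = 72.15 μm
  Mass loss = 72.15 μm × 7.14 g/cm³ = 515.2 g·m⁻²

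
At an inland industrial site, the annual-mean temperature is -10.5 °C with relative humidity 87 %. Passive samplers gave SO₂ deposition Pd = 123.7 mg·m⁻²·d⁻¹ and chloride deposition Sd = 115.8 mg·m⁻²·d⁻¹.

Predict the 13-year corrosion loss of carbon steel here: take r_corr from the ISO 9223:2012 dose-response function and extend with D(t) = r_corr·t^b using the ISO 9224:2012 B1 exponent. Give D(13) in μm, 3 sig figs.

D(13) = 108 μm

carbon steel: f(T) = +0.150·(T−10) [T≤10 °C] = -3.0750
  sulphur-dioxide contribution → 5.705 μm/a
  chloride contribution → 22.52 μm/a
  ⇒ r_corr(carbon steel) = 28.22 μm/a
Power-law: D(13) = r_corr · 13^0.523
  D(13) = 28.22 × 13^0.523 = 28.22 × 3.825 = 107.9 μm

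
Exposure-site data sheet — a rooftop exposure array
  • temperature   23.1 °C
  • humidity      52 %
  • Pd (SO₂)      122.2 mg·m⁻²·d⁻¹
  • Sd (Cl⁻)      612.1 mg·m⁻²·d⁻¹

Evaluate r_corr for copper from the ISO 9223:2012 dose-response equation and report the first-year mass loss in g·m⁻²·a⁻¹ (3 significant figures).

r_corr = 11.7 g·m⁻²·a⁻¹

copper: temperature factor f = -0.080·(13.1) = -1.0480
  Pd branch = 0.0053·Pd^0.26·e^(0.059·RH+f) = 0.1394 μm/a
  Sd branch = 0.01025·Sd^0.27·e^(0.036·RH+0.049·T) = 1.169 μm/a
  sum: 0.1394 + 1.169 → r_corr = 1.308 μm/a
Convert to mass loss: 1.308 μm/a × 8.96 g/cm³ = 11.72 g·m⁻²·a⁻¹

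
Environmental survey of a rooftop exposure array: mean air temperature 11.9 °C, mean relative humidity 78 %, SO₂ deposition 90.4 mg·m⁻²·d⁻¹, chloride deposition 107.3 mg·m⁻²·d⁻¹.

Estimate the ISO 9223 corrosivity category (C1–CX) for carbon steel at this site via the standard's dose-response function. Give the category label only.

carbon steel: f(T) = -0.054·(T−10) [T>10 °C] = -0.1026
  SO₂ term: 1.77·90.4^0.52·exp(0.02·78-0.1026) = 79.09
  Cl⁻ term: 0.102·107.3^0.62·exp(0.033·78+0.04·11.9) = 39.1
  sum: 79.09 + 39.1 → r_corr = 118.2 μm/a
ISO 9223 Table 2 (carbon steel): 80 < 118 ≤ 200 μm/a ⇒ C5

C5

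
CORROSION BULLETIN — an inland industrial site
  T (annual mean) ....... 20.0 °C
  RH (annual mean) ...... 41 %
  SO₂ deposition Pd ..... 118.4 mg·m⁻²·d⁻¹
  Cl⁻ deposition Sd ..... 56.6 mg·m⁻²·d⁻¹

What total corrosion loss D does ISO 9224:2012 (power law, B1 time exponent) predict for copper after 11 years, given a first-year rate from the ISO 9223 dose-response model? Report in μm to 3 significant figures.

D(11) = 2.22 μm

copper: f(T) = -0.080·(T−10) [T>10 °C] = -0.8000
  Pd branch = 0.0053·Pd^0.26·e^(0.059·RH+f) = 0.09257 μm/a
  Sd branch = 0.01025·Sd^0.27·e^(0.036·RH+0.049·T) = 0.3553 μm/a
  r_corr = 0.09257 + 0.3553 = 0.4479 μm/a
ISO 9224: D(t) = r_corr · t^b with b = 0.667 (copper, B1)
  D(11) = 0.4479 × 11^0.667 = 0.4479 × 4.95 = 2.217 μm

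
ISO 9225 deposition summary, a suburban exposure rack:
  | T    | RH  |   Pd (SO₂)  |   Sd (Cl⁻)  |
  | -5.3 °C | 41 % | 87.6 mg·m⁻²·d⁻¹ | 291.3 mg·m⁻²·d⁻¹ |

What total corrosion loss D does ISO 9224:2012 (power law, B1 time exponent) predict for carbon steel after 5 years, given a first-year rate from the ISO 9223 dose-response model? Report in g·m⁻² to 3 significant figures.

carbon steel: T≤10 °C ⇒ hinge +0.150·(-5.3−10) = -2.2950
  Pd branch = 1.77·Pd^0.52·e^(0.02·RH+f) = 4.145 μm/a
  Cl⁻ term: 0.102·291.3^0.62·exp(0.033·41+0.04·-5.3) = 10.77
  r_corr = 4.145 + 10.77 = 14.91 μm/a
Long-term exponent b (ISO 9224 Table 2, B1) = 0.523
  D(5) = 14.91 × 5^0.523 = 14.91 × 2.32 = 34.6 μm
  Mass loss = 34.6 μm × 7.85 g/cm³ = 271.6 g·m⁻²

D(5) = 272 g·m⁻²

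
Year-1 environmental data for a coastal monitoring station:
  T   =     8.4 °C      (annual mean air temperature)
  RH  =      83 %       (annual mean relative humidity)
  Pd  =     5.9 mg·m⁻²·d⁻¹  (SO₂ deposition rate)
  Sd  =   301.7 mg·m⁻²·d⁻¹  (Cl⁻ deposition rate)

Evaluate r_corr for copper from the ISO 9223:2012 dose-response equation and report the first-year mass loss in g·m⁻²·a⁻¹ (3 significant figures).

copper: temperature factor f = +0.126·(-1.6) = -0.2016
  Pd branch = 0.0053·Pd^0.26·e^(0.059·RH+f) = 0.9202 μm/a
  Sd branch = 0.01025·Sd^0.27·e^(0.036·RH+0.049·T) = 1.434 μm/a
  r_corr = 0.9202 + 1.434 = 2.354 μm/a
Convert to mass loss: 2.354 μm/a × 8.96 g/cm³ = 21.1 g·m⁻²·a⁻¹

r_corr = 21.1 g·m⁻²·a⁻¹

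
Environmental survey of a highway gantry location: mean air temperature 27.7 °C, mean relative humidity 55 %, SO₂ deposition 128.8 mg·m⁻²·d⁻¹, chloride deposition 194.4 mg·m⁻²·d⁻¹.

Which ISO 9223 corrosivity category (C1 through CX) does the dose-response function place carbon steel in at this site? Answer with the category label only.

carbon steel: T>10 °C ⇒ hinge -0.054·(27.7−10) = -0.9558
  Pd branch = 1.77·Pd^0.52·e^(0.02·RH+f) = 25.57 μm/a
  Sd branch = 0.102·Sd^0.62·e^(0.033·RH+0.04·T) = 49.78 μm/a
  r_corr = 25.57 + 49.78 = 75.35 μm/a
Category bounds: 50…80 μm/a bracket r_corr ⇒ C4

C4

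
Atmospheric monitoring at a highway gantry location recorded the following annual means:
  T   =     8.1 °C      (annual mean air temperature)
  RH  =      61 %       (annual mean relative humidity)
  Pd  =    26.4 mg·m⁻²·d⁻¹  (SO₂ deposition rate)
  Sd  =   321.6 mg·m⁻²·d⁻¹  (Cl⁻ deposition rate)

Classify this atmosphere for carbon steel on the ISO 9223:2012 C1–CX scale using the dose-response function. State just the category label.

C4

carbon steel: f(T) = +0.150·(T−10) [T≤10 °C] = -0.2850
  SO₂ term: 1.77·26.4^0.52·exp(0.02·61-0.2850) = 24.73
  Cl⁻ term: 0.102·321.6^0.62·exp(0.033·61+0.04·8.1) = 37.85
  r_corr = 24.73 + 37.85 = 62.58 μm/a
62.6 μm/a falls in (50, 80] for carbon steel → category C4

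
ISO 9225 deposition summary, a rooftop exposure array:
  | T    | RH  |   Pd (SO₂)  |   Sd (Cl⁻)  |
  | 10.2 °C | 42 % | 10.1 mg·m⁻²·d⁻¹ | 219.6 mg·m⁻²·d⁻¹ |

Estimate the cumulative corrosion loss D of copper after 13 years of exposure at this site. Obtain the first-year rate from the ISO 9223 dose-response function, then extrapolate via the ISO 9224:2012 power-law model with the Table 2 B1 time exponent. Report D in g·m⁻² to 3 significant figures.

copper: T>10 °C ⇒ hinge -0.080·(10.2−10) = -0.0160
  SO₂ term: 0.0053·10.1^0.26·exp(0.059·42-0.0160) = 0.1134
  Cl⁻ term: 0.01025·219.6^0.27·exp(0.036·42+0.049·10.2) = 0.3286
  sum: 0.1134 + 0.3286 → r_corr = 0.442 μm/a
Power-law: D(13) = r_corr · 13^0.667
  D(13) = 0.442 × 13^0.667 = 0.442 × 5.534 = 2.446 μm
  Mass loss = 2.446 μm × 8.96 g/cm³ = 21.92 g·m⁻²

D(13) = 21.9 g·m⁻²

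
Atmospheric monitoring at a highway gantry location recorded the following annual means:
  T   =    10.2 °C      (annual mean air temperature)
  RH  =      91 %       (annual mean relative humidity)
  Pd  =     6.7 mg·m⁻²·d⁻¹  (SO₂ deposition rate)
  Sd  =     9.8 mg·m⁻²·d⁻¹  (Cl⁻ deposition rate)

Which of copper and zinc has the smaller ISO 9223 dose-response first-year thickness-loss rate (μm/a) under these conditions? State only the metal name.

zinc

copper: temperature factor f = -0.080·(0.2) = -0.0160
  Pd branch = 0.0053·Pd^0.26·e^(0.059·RH+f) = 1.836 μm/a
  Sd branch = 0.01025·Sd^0.27·e^(0.036·RH+0.049·T) = 0.8283 μm/a
  r_corr = 1.836 + 0.8283 = 2.664 μm/a
zinc: T>10 °C ⇒ hinge -0.071·(10.2−10) = -0.0142
  Pd branch = 0.0129·Pd^0.44·e^(0.046·RH+f) = 1.931 μm/a
  Sd branch = 0.0175·Sd^0.57·e^(0.008·RH+0.085·T) = 0.3168 μm/a
  r_corr = 1.931 + 0.3168 = 2.248 μm/a
Ordering by μm/a: copper (2.66) > zinc (2.25)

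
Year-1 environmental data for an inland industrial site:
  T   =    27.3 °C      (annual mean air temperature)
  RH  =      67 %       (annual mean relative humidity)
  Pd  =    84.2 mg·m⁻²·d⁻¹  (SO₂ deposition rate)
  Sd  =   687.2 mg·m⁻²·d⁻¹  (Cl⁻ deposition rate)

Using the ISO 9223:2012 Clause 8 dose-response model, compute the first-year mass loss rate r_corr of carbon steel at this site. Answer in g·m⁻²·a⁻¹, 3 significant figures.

r_corr = 1.46e+03 g·m⁻²·a⁻¹

carbon steel: f(T) = -0.054·(T−10) [T>10 °C] = -0.9342
  SO₂ term: 1.77·84.2^0.52·exp(0.02·67-0.9342) = 26.63
  Cl⁻ term: 0.102·687.2^0.62·exp(0.033·67+0.04·27.3) = 159.2
  sum: 26.63 + 159.2 → r_corr = 185.9 μm/a
Convert to mass loss: 185.9 μm/a × 7.85 g/cm³ = 1459 g·m⁻²·a⁻¹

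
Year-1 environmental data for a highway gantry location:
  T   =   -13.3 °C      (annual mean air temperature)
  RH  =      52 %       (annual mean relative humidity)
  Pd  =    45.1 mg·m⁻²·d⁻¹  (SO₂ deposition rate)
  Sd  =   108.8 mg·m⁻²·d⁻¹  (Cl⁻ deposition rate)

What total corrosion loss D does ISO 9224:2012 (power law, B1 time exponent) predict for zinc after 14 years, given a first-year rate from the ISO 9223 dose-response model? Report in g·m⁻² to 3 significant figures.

D(14) = 26.5 g·m⁻²

zinc: temperature factor f = +0.038·(-23.3) = -0.8854
  SO₂ term: 0.0129·45.1^0.44·exp(0.046·52-0.8854) = 0.311
  Cl⁻ term: 0.0175·108.8^0.57·exp(0.008·52+0.085·-13.3) = 0.1241
  r_corr = 0.311 + 0.1241 = 0.435 μm/a
Power-law: D(14) = r_corr · 14^0.813
  D(14) = 0.435 × 14^0.813 = 0.435 × 8.547 = 3.718 μm
  Mass loss = 3.718 μm × 7.14 g/cm³ = 26.55 g·m⁻²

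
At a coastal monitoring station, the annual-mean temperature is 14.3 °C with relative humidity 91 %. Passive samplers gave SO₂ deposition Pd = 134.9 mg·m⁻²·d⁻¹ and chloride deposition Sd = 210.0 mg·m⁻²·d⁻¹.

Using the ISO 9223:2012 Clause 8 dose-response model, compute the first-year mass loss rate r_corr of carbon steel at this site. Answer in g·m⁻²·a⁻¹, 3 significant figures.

carbon steel: temperature factor f = -0.054·(4.3) = -0.2322
  Pd branch = 1.77·Pd^0.52·e^(0.02·RH+f) = 111 μm/a
  Sd branch = 0.102·Sd^0.62·e^(0.033·RH+0.04·T) = 100.2 μm/a
  r_corr = 111 + 100.2 = 211.2 μm/a
Convert to mass loss: 211.2 μm/a × 7.85 g/cm³ = 1658 g·m⁻²·a⁻¹

r_corr = 1.66e+03 g·m⁻²·a⁻¹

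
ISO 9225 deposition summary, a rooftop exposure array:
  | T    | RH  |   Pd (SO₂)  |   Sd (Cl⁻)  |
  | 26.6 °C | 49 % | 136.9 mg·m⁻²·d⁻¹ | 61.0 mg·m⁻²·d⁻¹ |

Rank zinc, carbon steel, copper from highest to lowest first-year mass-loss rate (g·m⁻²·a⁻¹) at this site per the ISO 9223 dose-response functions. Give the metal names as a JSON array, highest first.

["carbon steel", "zinc", "copper"]

zinc: T>10 °C ⇒ hinge -0.071·(26.6−10) = -1.1786
  sulphur-dioxide contribution → 0.3293 μm/a
  chloride contribution → 2.587 μm/a
  total first-year rate 2.917 μm/a
  mass loss = 2.917 μm/a × 7.14 g/cm³ = 20.83 g·m⁻²·a⁻¹
carbon steel: f(T) = -0.054·(T−10) [T>10 °C] = -0.8964
  sulphur-dioxide contribution → 24.84 μm/a
  chloride contribution → 19.05 μm/a
  total first-year rate 43.89 μm/a
  mass loss = 43.89 μm/a × 7.85 g/cm³ = 344.5 g·m⁻²·a⁻¹
copper: f(T) = -0.080·(T−10) [T>10 °C] = -1.3280
  sulphur-dioxide contribution → 0.0909 μm/a
  chloride contribution → 0.6682 μm/a
  ⇒ r_corr(copper) = 0.7591 μm/a
  mass loss = 0.7591 μm/a × 8.96 g/cm³ = 6.802 g·m⁻²·a⁻¹
Ordering by g·m⁻²·a⁻¹: carbon steel (345) > zinc (20.8) > copper (6.8)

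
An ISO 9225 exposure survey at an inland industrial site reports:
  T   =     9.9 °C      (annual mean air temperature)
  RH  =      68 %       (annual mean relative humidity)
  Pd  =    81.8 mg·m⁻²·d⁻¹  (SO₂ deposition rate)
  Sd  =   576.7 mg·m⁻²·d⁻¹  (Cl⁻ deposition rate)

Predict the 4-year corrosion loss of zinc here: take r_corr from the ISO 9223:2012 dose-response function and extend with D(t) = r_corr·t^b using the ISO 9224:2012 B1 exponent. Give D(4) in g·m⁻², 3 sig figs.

D(4) = 103 g·m⁻²

zinc: temperature factor f = +0.038·(-0.1) = -0.0038
  sulphur-dioxide contribution → 2.037 μm/a
  chloride contribution → 2.621 μm/a
  total first-year rate 4.658 μm/a
Long-term exponent b (ISO 9224 Table 2, B1) = 0.813
  D(4) = 4.658 × 4^0.813 = 4.658 × 3.087 = 14.38 μm
  Mass loss = 14.38 μm × 7.14 g/cm³ = 102.7 g·m⁻²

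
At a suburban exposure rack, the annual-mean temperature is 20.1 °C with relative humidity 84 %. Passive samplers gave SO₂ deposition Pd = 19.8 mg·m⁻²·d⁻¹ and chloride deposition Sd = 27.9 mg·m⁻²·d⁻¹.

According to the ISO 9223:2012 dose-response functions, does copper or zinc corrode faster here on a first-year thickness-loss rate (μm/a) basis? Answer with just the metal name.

zinc

copper: temperature factor f = -0.080·(10.1) = -0.8080
  sulphur-dioxide contribution → 0.7292 μm/a
  chloride contribution → 1.387 μm/a
  total first-year rate 2.116 μm/a
zinc: temperature factor f = -0.071·(10.1) = -0.7171
  sulphur-dioxide contribution → 1.116 μm/a
  chloride contribution → 1.261 μm/a
  total first-year rate 2.378 μm/a
Ordering by μm/a: zinc (2.38) > copper (2.12)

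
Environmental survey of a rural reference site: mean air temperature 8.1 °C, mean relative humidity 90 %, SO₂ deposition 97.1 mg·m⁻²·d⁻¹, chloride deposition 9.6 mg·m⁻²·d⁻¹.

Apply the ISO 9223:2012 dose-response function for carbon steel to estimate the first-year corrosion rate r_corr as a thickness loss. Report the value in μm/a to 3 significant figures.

r_corr = 98.1 μm/a

carbon steel: f(T) = +0.150·(T−10) [T≤10 °C] = -0.2850
  SO₂ term: 1.77·97.1^0.52·exp(0.02·90-0.2850) = 86.95
  Sd branch = 0.102·Sd^0.62·e^(0.033·RH+0.04·T) = 11.17 μm/a
  sum: 86.95 + 11.17 → r_corr = 98.13 μm/a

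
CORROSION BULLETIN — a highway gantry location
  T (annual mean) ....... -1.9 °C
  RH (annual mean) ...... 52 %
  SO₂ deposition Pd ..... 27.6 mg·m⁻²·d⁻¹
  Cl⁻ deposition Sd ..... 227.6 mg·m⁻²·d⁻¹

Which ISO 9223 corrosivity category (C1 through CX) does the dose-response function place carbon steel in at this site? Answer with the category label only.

C2

carbon steel: T≤10 °C ⇒ hinge +0.150·(-1.9−10) = -1.7850
  SO₂ term: 1.77·27.6^0.52·exp(0.02·52-1.7850) = 4.717
  Cl⁻ term: 0.102·227.6^0.62·exp(0.033·52+0.04·-1.9) = 15.22
  sum: 4.717 + 15.22 → r_corr = 19.93 μm/a
Category bounds: 1.3…25 μm/a bracket r_corr ⇒ C2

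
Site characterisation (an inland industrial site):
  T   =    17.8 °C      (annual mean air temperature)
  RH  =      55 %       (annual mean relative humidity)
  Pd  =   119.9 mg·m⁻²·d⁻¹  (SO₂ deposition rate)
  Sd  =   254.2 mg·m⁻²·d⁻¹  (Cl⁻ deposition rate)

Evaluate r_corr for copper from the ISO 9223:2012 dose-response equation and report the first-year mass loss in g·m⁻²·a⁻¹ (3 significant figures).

r_corr = 9.36 g·m⁻²·a⁻¹

copper: temperature factor f = -0.080·(7.8) = -0.6240
  Pd branch = 0.0053·Pd^0.26·e^(0.059·RH+f) = 0.253 μm/a
  Cl⁻ term: 0.01025·254.2^0.27·exp(0.036·55+0.049·17.8) = 0.7922
  r_corr = 0.253 + 0.7922 = 1.045 μm/a
Convert to mass loss: 1.045 μm/a × 8.96 g/cm³ = 9.364 g·m⁻²·a⁻¹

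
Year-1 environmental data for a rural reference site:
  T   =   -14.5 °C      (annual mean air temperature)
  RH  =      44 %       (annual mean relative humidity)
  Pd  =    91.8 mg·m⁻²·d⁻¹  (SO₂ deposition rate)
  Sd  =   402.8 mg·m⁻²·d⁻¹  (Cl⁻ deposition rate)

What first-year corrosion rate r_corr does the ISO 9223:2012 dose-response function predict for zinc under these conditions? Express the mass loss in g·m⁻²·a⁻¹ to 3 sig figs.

zinc: f(T) = +0.038·(T−10) [T≤10 °C] = -0.9310
  sulphur-dioxide contribution → 0.2811 μm/a
  chloride contribution → 0.2216 μm/a
  total first-year rate 0.5027 μm/a
Convert to mass loss: 0.5027 μm/a × 7.14 g/cm³ = 3.589 g·m⁻²·a⁻¹

r_corr = 3.59 g·m⁻²·a⁻¹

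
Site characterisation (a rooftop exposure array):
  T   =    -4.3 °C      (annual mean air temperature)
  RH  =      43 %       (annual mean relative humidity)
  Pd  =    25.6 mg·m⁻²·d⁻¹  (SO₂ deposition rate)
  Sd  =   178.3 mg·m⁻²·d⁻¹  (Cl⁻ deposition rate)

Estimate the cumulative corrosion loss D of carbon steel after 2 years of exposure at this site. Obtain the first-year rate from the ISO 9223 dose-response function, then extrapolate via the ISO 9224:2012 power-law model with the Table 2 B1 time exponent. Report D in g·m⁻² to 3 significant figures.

D(2) = 129 g·m⁻²

carbon steel: temperature factor f = +0.150·(-14.3) = -2.1450
  Pd branch = 1.77·Pd^0.52·e^(0.02·RH+f) = 2.644 μm/a
  Sd branch = 0.102·Sd^0.62·e^(0.033·RH+0.04·T) = 8.828 μm/a
  sum: 2.644 + 8.828 → r_corr = 11.47 μm/a
Power-law: D(2) = r_corr · 2^0.523
  D(2) = 11.47 × 2^0.523 = 11.47 × 1.437 = 16.48 μm
  Mass loss = 16.48 μm × 7.85 g/cm³ = 129.4 g·m⁻²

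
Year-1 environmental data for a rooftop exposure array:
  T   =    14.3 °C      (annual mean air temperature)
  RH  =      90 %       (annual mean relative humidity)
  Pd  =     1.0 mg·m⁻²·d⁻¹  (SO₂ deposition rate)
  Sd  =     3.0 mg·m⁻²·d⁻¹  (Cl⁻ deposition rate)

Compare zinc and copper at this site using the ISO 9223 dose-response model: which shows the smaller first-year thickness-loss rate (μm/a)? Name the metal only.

zinc

zinc: T>10 °C ⇒ hinge -0.071·(14.3−10) = -0.3053
  SO₂ term: 0.0129·1.0^0.44·exp(0.046·90-0.3053) = 0.597
  Sd branch = 0.0175·Sd^0.57·e^(0.008·RH+0.085·T) = 0.2268 μm/a
  r_corr = 0.597 + 0.2268 = 0.8238 μm/a
copper: f(T) = -0.080·(T−10) [T>10 °C] = -0.3440
  SO₂ term: 0.0053·1.0^0.26·exp(0.059·90-0.3440) = 0.7603
  Cl⁻ term: 0.01025·3.0^0.27·exp(0.036·90+0.049·14.3) = 0.7095
  sum: 0.7603 + 0.7095 → r_corr = 1.47 μm/a
Ordering by μm/a: copper (1.47) > zinc (0.824)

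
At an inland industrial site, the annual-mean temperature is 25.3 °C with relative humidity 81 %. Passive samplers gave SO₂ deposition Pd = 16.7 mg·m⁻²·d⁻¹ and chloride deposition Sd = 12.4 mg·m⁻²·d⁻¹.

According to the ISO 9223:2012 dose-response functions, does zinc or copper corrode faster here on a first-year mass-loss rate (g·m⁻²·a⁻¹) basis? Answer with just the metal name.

copper

zinc: temperature factor f = -0.071·(15.3) = -1.0863
  sulphur-dioxide contribution → 0.6237 μm/a
  chloride contribution → 1.207 μm/a
  total first-year rate 1.831 μm/a
  mass loss = 1.831 μm/a × 7.14 g/cm³ = 13.07 g·m⁻²·a⁻¹
copper: T>10 °C ⇒ hinge -0.080·(25.3−10) = -1.2240
  sulphur-dioxide contribution → 0.3856 μm/a
  chloride contribution → 1.29 μm/a
  ⇒ r_corr(copper) = 1.676 μm/a
  mass loss = 1.676 μm/a × 8.96 g/cm³ = 15.02 g·m⁻²·a⁻¹
Ordering by g·m⁻²·a⁻¹: copper (15) > zinc (13.1)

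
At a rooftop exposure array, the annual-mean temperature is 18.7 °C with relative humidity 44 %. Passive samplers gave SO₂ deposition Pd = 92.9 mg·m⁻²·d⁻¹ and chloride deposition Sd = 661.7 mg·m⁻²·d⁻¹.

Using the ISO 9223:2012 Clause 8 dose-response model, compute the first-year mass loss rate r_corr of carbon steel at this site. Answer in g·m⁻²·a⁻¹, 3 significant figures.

r_corr = 626 g·m⁻²·a⁻¹

carbon steel: T>10 °C ⇒ hinge -0.054·(18.7−10) = -0.4698
  Pd branch = 1.77·Pd^0.52·e^(0.02·RH+f) = 28.15 μm/a
  Cl⁻ term: 0.102·661.7^0.62·exp(0.033·44+0.04·18.7) = 51.62
  sum: 28.15 + 51.62 → r_corr = 79.78 μm/a
Convert to mass loss: 79.78 μm/a × 7.85 g/cm³ = 626.2 g·m⁻²·a⁻¹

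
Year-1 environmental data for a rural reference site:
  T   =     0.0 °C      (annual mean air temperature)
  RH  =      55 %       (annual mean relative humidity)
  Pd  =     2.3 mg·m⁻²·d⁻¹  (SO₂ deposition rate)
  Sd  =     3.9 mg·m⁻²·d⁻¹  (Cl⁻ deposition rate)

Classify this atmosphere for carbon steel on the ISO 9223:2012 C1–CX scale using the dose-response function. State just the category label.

C2

carbon steel: temperature factor f = +0.150·(-10.0) = -1.5000
  SO₂ term: 1.77·2.3^0.52·exp(0.02·55-1.5000) = 1.83
  Sd branch = 0.102·Sd^0.62·e^(0.033·RH+0.04·T) = 1.456 μm/a
  r_corr = 1.83 + 1.456 = 3.286 μm/a
Category bounds: 1.3…25 μm/a bracket r_corr ⇒ C2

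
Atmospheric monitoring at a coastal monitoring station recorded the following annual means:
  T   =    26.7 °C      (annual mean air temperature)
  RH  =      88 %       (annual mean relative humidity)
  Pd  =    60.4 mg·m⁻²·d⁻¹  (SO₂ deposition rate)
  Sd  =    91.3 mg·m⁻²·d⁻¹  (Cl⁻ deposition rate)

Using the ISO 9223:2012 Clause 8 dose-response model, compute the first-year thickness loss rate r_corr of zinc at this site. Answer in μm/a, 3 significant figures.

zinc: temperature factor f = -0.071·(16.7) = -1.1857
  Pd branch = 0.0129·Pd^0.44·e^(0.046·RH+f) = 1.372 μm/a
  Cl⁻ term: 0.0175·91.3^0.57·exp(0.008·88+0.085·26.7) = 4.486
  r_corr = 1.372 + 4.486 = 5.858 μm/a

r_corr = 5.86 μm/a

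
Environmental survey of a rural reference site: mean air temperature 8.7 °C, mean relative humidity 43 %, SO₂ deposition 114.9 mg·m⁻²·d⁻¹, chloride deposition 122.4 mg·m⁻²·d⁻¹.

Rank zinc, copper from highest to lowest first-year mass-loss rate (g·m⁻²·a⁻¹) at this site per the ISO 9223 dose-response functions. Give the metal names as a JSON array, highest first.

["zinc", "copper"]

zinc: T≤10 °C ⇒ hinge +0.038·(8.7−10) = -0.0494
  Pd branch = 0.0129·Pd^0.44·e^(0.046·RH+f) = 0.7157 μm/a
  Sd branch = 0.0175·Sd^0.57·e^(0.008·RH+0.085·T) = 0.801 μm/a
  sum: 0.7157 + 0.801 → r_corr = 1.517 μm/a
  mass loss = 1.517 μm/a × 7.14 g/cm³ = 10.83 g·m⁻²·a⁻¹
copper: f(T) = +0.126·(T−10) [T≤10 °C] = -0.1638
  Pd branch = 0.0053·Pd^0.26·e^(0.059·RH+f) = 0.1953 μm/a
  Sd branch = 0.01025·Sd^0.27·e^(0.036·RH+0.049·T) = 0.2703 μm/a
  r_corr = 0.1953 + 0.2703 = 0.4656 μm/a
  mass loss = 0.4656 μm/a × 8.96 g/cm³ = 4.172 g·m⁻²·a⁻¹
Ordering by g·m⁻²·a⁻¹: zinc (10.8) > copper (4.17)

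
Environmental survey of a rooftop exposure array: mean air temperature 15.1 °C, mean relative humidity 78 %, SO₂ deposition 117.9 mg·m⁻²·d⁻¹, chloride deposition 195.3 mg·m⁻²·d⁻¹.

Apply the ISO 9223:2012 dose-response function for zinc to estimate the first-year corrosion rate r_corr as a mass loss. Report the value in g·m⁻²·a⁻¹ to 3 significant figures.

zinc: f(T) = -0.071·(T−10) [T>10 °C] = -0.3621
  Pd branch = 0.0129·Pd^0.44·e^(0.046·RH+f) = 2.649 μm/a
  Sd branch = 0.0175·Sd^0.57·e^(0.008·RH+0.085·T) = 2.383 μm/a
  r_corr = 2.649 + 2.383 = 5.032 μm/a
Convert to mass loss: 5.032 μm/a × 7.14 g/cm³ = 35.93 g·m⁻²·a⁻¹

r_corr = 35.9 g·m⁻²·a⁻¹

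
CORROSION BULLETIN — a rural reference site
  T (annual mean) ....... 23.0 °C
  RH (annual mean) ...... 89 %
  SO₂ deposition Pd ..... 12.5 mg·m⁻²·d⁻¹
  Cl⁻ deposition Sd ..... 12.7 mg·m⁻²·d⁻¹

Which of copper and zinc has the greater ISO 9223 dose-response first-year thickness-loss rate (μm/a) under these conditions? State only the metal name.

copper

copper: T>10 °C ⇒ hinge -0.080·(23.0−10) = -1.0400
  Pd branch = 0.0053·Pd^0.26·e^(0.059·RH+f) = 0.6891 μm/a
  Sd branch = 0.01025·Sd^0.27·e^(0.036·RH+0.049·T) = 1.548 μm/a
  sum: 0.6891 + 1.548 → r_corr = 2.237 μm/a
zinc: f(T) = -0.071·(T−10) [T>10 °C] = -0.9230
  SO₂ term: 0.0129·12.5^0.44·exp(0.046·89-0.9230) = 0.9341
  Cl⁻ term: 0.0175·12.7^0.57·exp(0.008·89+0.085·23.0) = 1.073
  r_corr = 0.9341 + 1.073 = 2.007 μm/a
Ordering by μm/a: copper (2.24) > zinc (2.01)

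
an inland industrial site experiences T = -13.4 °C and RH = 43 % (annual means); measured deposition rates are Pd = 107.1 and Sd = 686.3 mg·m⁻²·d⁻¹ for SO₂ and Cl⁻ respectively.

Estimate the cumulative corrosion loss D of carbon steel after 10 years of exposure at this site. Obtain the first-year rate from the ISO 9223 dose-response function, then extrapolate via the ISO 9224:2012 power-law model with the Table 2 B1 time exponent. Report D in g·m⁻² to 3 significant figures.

carbon steel: f(T) = +0.150·(T−10) [T≤10 °C] = -3.5100
  SO₂ term: 1.77·107.1^0.52·exp(0.02·43-3.5100) = 1.421
  Cl⁻ term: 0.102·686.3^0.62·exp(0.033·43+0.04·-13.4) = 14.15
  sum: 1.421 + 14.15 → r_corr = 15.57 μm/a
Power-law: D(10) = r_corr · 10^0.523
  D(10) = 15.57 × 10^0.523 = 15.57 × 3.334 = 51.91 μm
  Mass loss = 51.91 μm × 7.85 g/cm³ = 407.5 g·m⁻²

D(10) = 408 g·m⁻²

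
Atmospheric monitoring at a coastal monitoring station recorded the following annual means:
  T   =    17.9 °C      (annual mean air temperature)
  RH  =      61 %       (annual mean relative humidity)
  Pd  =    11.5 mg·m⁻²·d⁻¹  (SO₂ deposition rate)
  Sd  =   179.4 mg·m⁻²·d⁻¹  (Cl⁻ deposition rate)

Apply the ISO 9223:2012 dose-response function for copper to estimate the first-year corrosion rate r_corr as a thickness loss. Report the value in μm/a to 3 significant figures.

copper: f(T) = -0.080·(T−10) [T>10 °C] = -0.6320
  sulphur-dioxide contribution → 0.1944 μm/a
  chloride contribution → 0.8993 μm/a
  total first-year rate 1.094 μm/a

r_corr = 1.09 μm/a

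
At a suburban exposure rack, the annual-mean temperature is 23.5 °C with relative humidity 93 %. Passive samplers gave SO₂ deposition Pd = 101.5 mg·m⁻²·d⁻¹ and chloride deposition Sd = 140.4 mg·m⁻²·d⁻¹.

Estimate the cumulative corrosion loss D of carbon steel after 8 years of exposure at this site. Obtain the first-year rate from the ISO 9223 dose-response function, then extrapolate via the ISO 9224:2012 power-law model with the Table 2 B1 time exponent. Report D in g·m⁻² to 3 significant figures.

carbon steel: f(T) = -0.054·(T−10) [T>10 °C] = -0.7290
  sulphur-dioxide contribution → 60.61 μm/a
  chloride contribution → 120.5 μm/a
  total first-year rate 181.1 μm/a
Long-term exponent b (ISO 9224 Table 2, B1) = 0.523
  D(8) = 181.1 × 8^0.523 = 181.1 × 2.967 = 537.4 μm
  Mass loss = 537.4 μm × 7.85 g/cm³ = 4219 g·m⁻²

D(8) = 4.22e+03 g·m⁻²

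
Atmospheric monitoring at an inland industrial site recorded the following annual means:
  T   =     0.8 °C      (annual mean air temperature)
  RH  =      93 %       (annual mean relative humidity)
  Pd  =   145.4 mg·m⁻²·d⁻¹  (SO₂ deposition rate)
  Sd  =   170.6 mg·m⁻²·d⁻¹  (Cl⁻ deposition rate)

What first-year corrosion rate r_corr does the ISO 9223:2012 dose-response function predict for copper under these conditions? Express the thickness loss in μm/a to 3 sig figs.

copper: temperature factor f = +0.126·(-9.2) = -1.1592
  SO₂ term: 0.0053·145.4^0.26·exp(0.059·93-1.1592) = 1.466
  Sd branch = 0.01025·Sd^0.27·e^(0.036·RH+0.049·T) = 1.215 μm/a
  r_corr = 1.466 + 1.215 = 2.68 μm/a

r_corr = 2.68 μm/a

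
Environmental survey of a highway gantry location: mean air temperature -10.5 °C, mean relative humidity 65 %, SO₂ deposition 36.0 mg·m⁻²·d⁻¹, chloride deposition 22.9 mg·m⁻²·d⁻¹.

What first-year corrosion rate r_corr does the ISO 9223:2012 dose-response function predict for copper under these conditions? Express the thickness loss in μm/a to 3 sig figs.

r_corr = 0.195 μm/a

copper: T≤10 °C ⇒ hinge +0.126·(-10.5−10) = -2.5830
  SO₂ term: 0.0053·36.0^0.26·exp(0.059·65-2.5830) = 0.04706
  Cl⁻ term: 0.01025·22.9^0.27·exp(0.036·65+0.049·-10.5) = 0.1481
  r_corr = 0.04706 + 0.1481 = 0.1952 μm/a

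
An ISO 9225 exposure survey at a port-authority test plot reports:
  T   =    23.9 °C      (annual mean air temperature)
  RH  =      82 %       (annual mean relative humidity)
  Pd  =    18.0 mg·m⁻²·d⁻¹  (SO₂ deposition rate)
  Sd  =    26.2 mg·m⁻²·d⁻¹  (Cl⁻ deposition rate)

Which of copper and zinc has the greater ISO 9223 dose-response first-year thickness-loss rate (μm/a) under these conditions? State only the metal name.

zinc

copper: T>10 °C ⇒ hinge -0.080·(23.9−10) = -1.1120
  SO₂ term: 0.0053·18.0^0.26·exp(0.059·82-1.1120) = 0.4665
  Sd branch = 0.01025·Sd^0.27·e^(0.036·RH+0.049·T) = 1.529 μm/a
  sum: 0.4665 + 1.529 → r_corr = 1.995 μm/a
zinc: f(T) = -0.071·(T−10) [T>10 °C] = -0.9869
  SO₂ term: 0.0129·18.0^0.44·exp(0.046·82-0.9869) = 0.7455
  Sd branch = 0.0175·Sd^0.57·e^(0.008·RH+0.085·T) = 1.654 μm/a
  r_corr = 0.7455 + 1.654 = 2.4 μm/a
Ordering by μm/a: zinc (2.4) > copper (2)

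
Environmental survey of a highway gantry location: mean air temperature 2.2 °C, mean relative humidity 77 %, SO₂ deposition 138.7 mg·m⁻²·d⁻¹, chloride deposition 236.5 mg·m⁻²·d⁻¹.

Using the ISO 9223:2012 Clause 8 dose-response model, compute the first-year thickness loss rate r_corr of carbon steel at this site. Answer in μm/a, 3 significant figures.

r_corr = 75.2 μm/a

carbon steel: temperature factor f = +0.150·(-7.8) = -1.1700
  SO₂ term: 1.77·138.7^0.52·exp(0.02·77-1.1700) = 33.31
  Cl⁻ term: 0.102·236.5^0.62·exp(0.033·77+0.04·2.2) = 41.89
  sum: 33.31 + 41.89 → r_corr = 75.2 μm/a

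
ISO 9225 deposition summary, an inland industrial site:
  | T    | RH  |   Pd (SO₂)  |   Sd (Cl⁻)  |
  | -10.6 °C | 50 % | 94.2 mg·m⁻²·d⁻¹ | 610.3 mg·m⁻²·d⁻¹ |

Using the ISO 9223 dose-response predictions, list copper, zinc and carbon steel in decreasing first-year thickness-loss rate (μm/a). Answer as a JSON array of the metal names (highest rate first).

copper: T≤10 °C ⇒ hinge +0.126·(-10.6−10) = -2.5956
  sulphur-dioxide contribution → 0.02463 μm/a
  chloride contribution → 0.2084 μm/a
  total first-year rate 0.2331 μm/a
zinc: temperature factor f = +0.038·(-20.6) = -0.7828
  sulphur-dioxide contribution → 0.4346 μm/a
  chloride contribution → 0.4104 μm/a
  total first-year rate 0.845 μm/a
carbon steel: f(T) = +0.150·(T−10) [T≤10 °C] = -3.0900
  sulphur-dioxide contribution → 2.327 μm/a
  chloride contribution → 18.54 μm/a
  total first-year rate 20.87 μm/a
Ordering by μm/a: carbon steel (20.9) > zinc (0.845) > copper (0.233)

["carbon steel", "zinc", "copper"]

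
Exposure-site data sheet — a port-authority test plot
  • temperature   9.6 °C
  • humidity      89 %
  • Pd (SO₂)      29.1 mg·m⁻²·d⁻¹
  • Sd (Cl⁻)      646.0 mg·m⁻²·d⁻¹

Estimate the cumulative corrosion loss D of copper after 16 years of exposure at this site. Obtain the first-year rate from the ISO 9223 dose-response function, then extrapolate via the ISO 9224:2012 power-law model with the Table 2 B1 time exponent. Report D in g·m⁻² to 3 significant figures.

copper: temperature factor f = +0.126·(-0.4) = -0.0504
  sulphur-dioxide contribution → 2.309 μm/a
  chloride contribution → 2.319 μm/a
  ⇒ r_corr(copper) = 4.628 μm/a
Power-law: D(16) = r_corr · 16^0.667
  D(16) = 4.628 × 16^0.667 = 4.628 × 6.355 = 29.41 μm
  Mass loss = 29.41 μm × 8.96 g/cm³ = 263.5 g·m⁻²

D(16) = 264 g·m⁻²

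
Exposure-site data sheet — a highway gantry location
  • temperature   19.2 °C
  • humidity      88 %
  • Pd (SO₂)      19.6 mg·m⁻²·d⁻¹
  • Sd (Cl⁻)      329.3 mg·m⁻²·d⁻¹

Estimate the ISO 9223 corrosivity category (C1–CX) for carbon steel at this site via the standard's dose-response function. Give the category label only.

carbon steel: temperature factor f = -0.054·(9.2) = -0.4968
  Pd branch = 1.77·Pd^0.52·e^(0.02·RH+f) = 29.41 μm/a
  Sd branch = 0.102·Sd^0.62·e^(0.033·RH+0.04·T) = 146 μm/a
  r_corr = 29.41 + 146 = 175.4 μm/a
Category bounds: 80…200 μm/a bracket r_corr ⇒ C5

C5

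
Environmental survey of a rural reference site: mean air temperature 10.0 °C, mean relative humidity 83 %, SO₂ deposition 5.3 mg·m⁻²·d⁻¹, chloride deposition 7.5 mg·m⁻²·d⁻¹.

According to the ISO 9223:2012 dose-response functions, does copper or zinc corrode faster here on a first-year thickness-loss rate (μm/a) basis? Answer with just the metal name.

copper

copper: temperature factor f = +0.126·(0.0) = +0.0000
  Pd branch = 0.0053·Pd^0.26·e^(0.059·RH+f) = 1.095 μm/a
  Sd branch = 0.01025·Sd^0.27·e^(0.036·RH+0.049·T) = 0.5721 μm/a
  r_corr = 1.095 + 0.5721 = 1.667 μm/a
zinc: T≤10 °C ⇒ hinge +0.038·(10.0−10) = +0.0000
  Pd branch = 0.0129·Pd^0.44·e^(0.046·RH+f) = 1.223 μm/a
  Sd branch = 0.0175·Sd^0.57·e^(0.008·RH+0.085·T) = 0.2508 μm/a
  r_corr = 1.223 + 0.2508 = 1.474 μm/a
Ordering by μm/a: copper (1.67) > zinc (1.47)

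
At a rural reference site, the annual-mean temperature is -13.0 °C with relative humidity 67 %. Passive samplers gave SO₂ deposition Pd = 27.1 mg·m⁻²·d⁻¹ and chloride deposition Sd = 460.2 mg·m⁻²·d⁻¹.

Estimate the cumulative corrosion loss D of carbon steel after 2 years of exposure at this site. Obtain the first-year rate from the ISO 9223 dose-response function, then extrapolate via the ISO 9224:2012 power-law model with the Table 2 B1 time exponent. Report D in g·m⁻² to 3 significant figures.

D(2) = 293 g·m⁻²

carbon steel: temperature factor f = +0.150·(-23.0) = -3.4500
  sulphur-dioxide contribution → 1.193 μm/a
  chloride contribution → 24.78 μm/a
  total first-year rate 25.97 μm/a
Long-term exponent b (ISO 9224 Table 2, B1) = 0.523
  D(2) = 25.97 × 2^0.523 = 25.97 × 1.437 = 37.32 μm
  Mass loss = 37.32 μm × 7.85 g/cm³ = 292.9 g·m⁻²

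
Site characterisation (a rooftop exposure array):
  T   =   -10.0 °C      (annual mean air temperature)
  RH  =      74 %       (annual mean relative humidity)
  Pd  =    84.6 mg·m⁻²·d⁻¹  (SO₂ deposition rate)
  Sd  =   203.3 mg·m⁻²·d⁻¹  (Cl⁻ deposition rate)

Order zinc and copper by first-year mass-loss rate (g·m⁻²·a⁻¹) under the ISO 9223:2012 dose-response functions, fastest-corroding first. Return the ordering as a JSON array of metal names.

["zinc", "copper"]

zinc: T≤10 °C ⇒ hinge +0.038·(-10.0−10) = -0.7600
  Pd branch = 0.0129·Pd^0.44·e^(0.046·RH+f) = 1.279 μm/a
  Sd branch = 0.0175·Sd^0.57·e^(0.008·RH+0.085·T) = 0.2797 μm/a
  sum: 1.279 + 0.2797 → r_corr = 1.559 μm/a
  mass loss = 1.559 μm/a × 7.14 g/cm³ = 11.13 g·m⁻²·a⁻¹
copper: T≤10 °C ⇒ hinge +0.126·(-10.0−10) = -2.5200
  Pd branch = 0.0053·Pd^0.26·e^(0.059·RH+f) = 0.1064 μm/a
  Cl⁻ term: 0.01025·203.3^0.27·exp(0.036·74+0.049·-10.0) = 0.3785
  r_corr = 0.1064 + 0.3785 = 0.4849 μm/a
  mass loss = 0.4849 μm/a × 8.96 g/cm³ = 4.345 g·m⁻²·a⁻¹
Ordering by g·m⁻²·a⁻¹: zinc (11.1) > copper (4.35)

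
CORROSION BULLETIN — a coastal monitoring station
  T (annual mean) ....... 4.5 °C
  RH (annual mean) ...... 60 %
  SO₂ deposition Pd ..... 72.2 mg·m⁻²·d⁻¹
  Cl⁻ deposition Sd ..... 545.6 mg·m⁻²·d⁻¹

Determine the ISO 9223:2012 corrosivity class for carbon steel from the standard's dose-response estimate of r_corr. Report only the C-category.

C4

carbon steel: T≤10 °C ⇒ hinge +0.150·(4.5−10) = -0.8250
  sulphur-dioxide contribution → 23.84 μm/a
  chloride contribution → 44.01 μm/a
  ⇒ r_corr(carbon steel) = 67.85 μm/a
ISO 9223 Table 2 (carbon steel): 50 < 67.8 ≤ 80 μm/a ⇒ C4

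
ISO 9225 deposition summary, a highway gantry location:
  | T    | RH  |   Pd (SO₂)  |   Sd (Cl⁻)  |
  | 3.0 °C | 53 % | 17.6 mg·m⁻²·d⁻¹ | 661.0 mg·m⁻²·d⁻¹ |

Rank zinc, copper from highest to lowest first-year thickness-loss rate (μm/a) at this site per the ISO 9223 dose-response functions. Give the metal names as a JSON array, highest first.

zinc: f(T) = +0.038·(T−10) [T≤10 °C] = -0.2660
  sulphur-dioxide contribution → 0.3999 μm/a
  chloride contribution → 1.398 μm/a
  total first-year rate 1.798 μm/a
copper: T≤10 °C ⇒ hinge +0.126·(3.0−10) = -0.8820
  sulphur-dioxide contribution → 0.1055 μm/a
  chloride contribution → 0.462 μm/a
  ⇒ r_corr(copper) = 0.5675 μm/a
Ordering by μm/a: zinc (1.8) > copper (0.567)

["zinc", "copper"]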